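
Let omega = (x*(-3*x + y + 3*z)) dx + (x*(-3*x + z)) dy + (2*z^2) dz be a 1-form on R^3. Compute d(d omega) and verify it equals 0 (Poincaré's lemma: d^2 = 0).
d(d omega) = 0

Step 1: d omega = sum_{i<j} (∂f_j/∂x_i - ∂f_i/∂x_j) dx_i ∧ dx_j:
  coeff of dx ∧ dy: -7*x + z
  coeff of dx ∧ dz: -3*x
  coeff of dy ∧ dz: -x
Step 2: Apply d again to each 2-form coefficient. The only possible 3-form in R^3 is dx ∧ dy ∧ dz, with coefficient
  ∂(coeff of dy∧dz)/∂x - ∂(coeff of dx∧dz)/∂y + ∂(coeff of dx∧dy)/∂z
  = ∂/∂x (-x) - ∂/∂y (-3*x) + ∂/∂z (-7*x + z).
Each of these terms simplifies to sums of mixed partials that cancel in pairs. The result is 0 (by equality of mixed partials for smooth functions — Schwarz / Clairaut).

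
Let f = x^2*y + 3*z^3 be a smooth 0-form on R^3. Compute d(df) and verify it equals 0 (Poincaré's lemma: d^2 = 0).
d(df) = 0

Step 1: df = sum_i (∂f/∂x_i) dx_i = (2*x*y) dx + (x^2) dy + (9*z^2) dz.
Step 2: Apply d again. Using the 1-form formula, the coefficient of dx ∧ dy in d(df) is ∂^2 f/∂x ∂y - ∂^2 f/∂y ∂x = (2*x) - (2*x) = 0 (equality of mixed partials for smooth f).
Similarly for dx ∧ dz and dy ∧ dz — all coefficients vanish. So d(df) = 0.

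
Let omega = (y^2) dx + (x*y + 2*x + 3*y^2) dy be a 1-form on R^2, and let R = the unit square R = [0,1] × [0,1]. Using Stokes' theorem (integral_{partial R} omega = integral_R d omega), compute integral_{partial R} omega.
integral_(partial R) omega = 3/2

Stokes: integral_partial_R omega = integral_R d omega with d omega = (∂Q/∂x - ∂P/∂y) dx ∧ dy.
  ∂Q/∂x = y + 2
  ∂P/∂y = 2*y
  integrand = ∂Q/∂x - ∂P/∂y = 2 - y.
Integrating over R: integral_0^1 integral_0^1 (2 - y) dx dy = 3/2.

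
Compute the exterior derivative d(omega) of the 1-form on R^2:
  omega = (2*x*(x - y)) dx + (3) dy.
d(omega) = (2*x) dx ∧ dy

For a 1-form omega = sum_i f_i dx_i, the exterior derivative is
  d(omega) = sum_{i < j} (∂f_j/∂x_i - ∂f_i/∂x_j) dx_i ∧ dx_j.
  coefficient of dx ∧ dy: ∂f_2/∂x - ∂f_1/∂y = ∂(3)/∂x - ∂(2*x*(x - y))/∂y = 2*x
Assembling: d(omega) = (2*x) dx ∧ dy.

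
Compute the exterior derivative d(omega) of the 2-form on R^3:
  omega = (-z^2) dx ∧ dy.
d(omega) = (-2*z) dx ∧ dy ∧ dz

For a 2-form omega = sum_{i<j} g_{ij} dx_i ∧ dx_j, the exterior derivative is
  d(omega) = sum_{i<j} d(g_{ij}) ∧ dx_i ∧ dx_j = sum_{i<j, k} (∂g_{ij}/∂x_k) dx_k ∧ dx_i ∧ dx_j.
Expand each term, using dx_k ∧ dx_i ∧ dx_j = sgn(permutation) dx_{(a)} ∧ dx_{(b)} ∧ dx_{(c)} with (a < b < c) sorted:
  d(-z^2) includes (∂/∂z)(-z^2) dz = (-2*z) dz, which multiplied by dx ∧ dy gives (-2*z) dx ∧ dy ∧ dz
Collecting like 3-forms: d(omega) = (-2*z) dx ∧ dy ∧ dz.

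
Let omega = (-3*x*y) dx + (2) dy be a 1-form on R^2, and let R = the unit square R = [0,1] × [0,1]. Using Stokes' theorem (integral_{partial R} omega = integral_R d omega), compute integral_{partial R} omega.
integral_(partial R) omega = 3/2

Stokes: integral_partial_R omega = integral_R d omega with d omega = (∂Q/∂x - ∂P/∂y) dx ∧ dy.
  ∂Q/∂x = 0
  ∂P/∂y = -3*x
  integrand = ∂Q/∂x - ∂P/∂y = 3*x.
Integrating over R: integral_0^1 integral_0^1 (3*x) dx dy = 3/2.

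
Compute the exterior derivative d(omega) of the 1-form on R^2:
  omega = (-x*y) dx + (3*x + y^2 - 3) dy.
d(omega) = (x + 3) dx ∧ dy

For a 1-form omega = sum_i f_i dx_i, the exterior derivative is
  d(omega) = sum_{i < j} (∂f_j/∂x_i - ∂f_i/∂x_j) dx_i ∧ dx_j.
  coefficient of dx ∧ dy: ∂f_2/∂x - ∂f_1/∂y = ∂(3*x + y^2 - 3)/∂x - ∂(-x*y)/∂y = x + 3
Assembling: d(omega) = (x + 3) dx ∧ dy.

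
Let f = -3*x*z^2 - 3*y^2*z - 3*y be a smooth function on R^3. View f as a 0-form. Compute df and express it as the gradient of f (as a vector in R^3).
df = (-3*z^2) dx + (-6*y*z - 3) dy + (-6*x*z - 3*y^2) dz; grad f = (-3*z^2, -6*y*z - 3, -6*x*z - 3*y^2)

For a 0-form f, d f = (∂f/∂x) dx + (∂f/∂y) dy + (∂f/∂z) dz. The components of the vector representation are exactly the entries of grad f in Cartesian coordinates:
  ∂f/∂x = -3*z^2
  ∂f/∂y = -6*y*z - 3
  ∂f/∂z = -6*x*z - 3*y^2.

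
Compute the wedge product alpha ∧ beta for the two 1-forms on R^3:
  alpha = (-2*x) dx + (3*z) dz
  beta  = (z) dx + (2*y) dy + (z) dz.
alpha ∧ beta = (-4*x*y) dx ∧ dy + (-z*(2*x + 3*z)) dx ∧ dz + (-6*y*z) dy ∧ dz

Distribute the wedge, using dx_i ∧ dx_j = -dx_j ∧ dx_i and dx_i ∧ dx_i = 0. For each pair (i, j) with i < j, the coefficient of dx_i ∧ dx_j in alpha ∧ beta is (alpha_i * beta_j - alpha_j * beta_i). Collecting: alpha ∧ beta = (-4*x*y) dx ∧ dy + (-z*(2*x + 3*z)) dx ∧ dz + (-6*y*z) dy ∧ dz.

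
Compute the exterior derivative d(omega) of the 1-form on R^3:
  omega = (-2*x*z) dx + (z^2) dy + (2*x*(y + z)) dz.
d(omega) = (2*x + 2*y + 2*z) dx ∧ dz + (2*x - 2*z) dy ∧ dz

For a 1-form omega = sum_i f_i dx_i, the exterior derivative is
  d(omega) = sum_{i < j} (∂f_j/∂x_i - ∂f_i/∂x_j) dx_i ∧ dx_j.
  coefficient of dx ∧ dz: ∂f_3/∂x - ∂f_1/∂z = ∂(2*x*(y + z))/∂x - ∂(-2*x*z)/∂z = 2*x + 2*y + 2*z
  coefficient of dy ∧ dz: ∂f_3/∂y - ∂f_2/∂z = ∂(2*x*(y + z))/∂y - ∂(z^2)/∂z = 2*x - 2*z
Assembling: d(omega) = (2*x + 2*y + 2*z) dx ∧ dz + (2*x - 2*z) dy ∧ dz.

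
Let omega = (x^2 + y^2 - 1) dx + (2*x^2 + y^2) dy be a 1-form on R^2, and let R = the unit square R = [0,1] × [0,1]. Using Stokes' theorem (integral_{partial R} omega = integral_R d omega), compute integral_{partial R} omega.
integral_(partial R) omega = 1

Stokes: integral_partial_R omega = integral_R d omega with d omega = (∂Q/∂x - ∂P/∂y) dx ∧ dy.
  ∂Q/∂x = 4*x
  ∂P/∂y = 2*y
  integrand = ∂Q/∂x - ∂P/∂y = 4*x - 2*y.
Integrating over R: integral_0^1 integral_0^1 (4*x - 2*y) dx dy = 1.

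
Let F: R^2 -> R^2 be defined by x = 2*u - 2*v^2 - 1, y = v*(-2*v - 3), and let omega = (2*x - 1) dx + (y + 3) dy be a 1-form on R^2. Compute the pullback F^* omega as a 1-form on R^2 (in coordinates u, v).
F^* omega = (8*u - 8*v^2 - 6) du + (-16*u*v + 24*v^3 + 18*v^2 + 9*v - 9) dv

Using F^*(f dg) = (f ∘ F) d(g ∘ F), substitute each coordinate x_i by F_i(u, v) in f_i, and replace dx_i by d F_i = (∂F_i/∂u) du + (∂F_i/∂v) dv.
  For the x component: f_1(F) = 4*u - 4*v^2 - 3; d F_1 = (2) du + (-4*v) dv
  For the y component: f_2(F) = -2*v^2 - 3*v + 3; d F_2 = (0) du + (-4*v - 3) dv
Combining and collecting du, dv coefficients:
  coeff of du: 8*u - 8*v^2 - 6
  coeff of dv: -16*u*v + 24*v^3 + 18*v^2 + 9*v - 9
F^* omega = (8*u - 8*v^2 - 6) du + (-16*u*v + 24*v^3 + 18*v^2 + 9*v - 9) dv.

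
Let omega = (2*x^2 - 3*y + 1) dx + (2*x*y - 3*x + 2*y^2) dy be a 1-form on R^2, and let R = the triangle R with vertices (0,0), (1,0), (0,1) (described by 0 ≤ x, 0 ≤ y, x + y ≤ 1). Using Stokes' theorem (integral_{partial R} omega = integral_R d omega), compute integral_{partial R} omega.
integral_(partial R) omega = 1/3

Stokes: integral_partial_R omega = integral_R d omega with d omega = (∂Q/∂x - ∂P/∂y) dx ∧ dy.
  ∂Q/∂x = 2*y - 3
  ∂P/∂y = -3
  integrand = ∂Q/∂x - ∂P/∂y = 2*y.
Integrating over R: integral_0^1 integral_0^{1-x} (2*y) dy dx = 1/3.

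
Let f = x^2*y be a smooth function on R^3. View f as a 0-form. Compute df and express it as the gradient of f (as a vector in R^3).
df = (2*x*y) dx + (x^2) dy + (0) dz; grad f = (2*x*y, x^2, 0)

For a 0-form f, d f = (∂f/∂x) dx + (∂f/∂y) dy + (∂f/∂z) dz. The components of the vector representation are exactly the entries of grad f in Cartesian coordinates:
  ∂f/∂x = 2*x*y
  ∂f/∂y = x^2
  ∂f/∂z = 0.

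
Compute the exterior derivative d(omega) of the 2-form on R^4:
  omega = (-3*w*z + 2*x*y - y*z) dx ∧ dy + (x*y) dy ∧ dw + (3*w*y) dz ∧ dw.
d(omega) = (-3*w - y) dx ∧ dy ∧ dz + (y - 3*z) dx ∧ dy ∧ dw + (3*w) dy ∧ dz ∧ dw

For a 2-form omega = sum_{i<j} g_{ij} dx_i ∧ dx_j, the exterior derivative is
  d(omega) = sum_{i<j} d(g_{ij}) ∧ dx_i ∧ dx_j = sum_{i<j, k} (∂g_{ij}/∂x_k) dx_k ∧ dx_i ∧ dx_j.
Expand each term, using dx_k ∧ dx_i ∧ dx_j = sgn(permutation) dx_{(a)} ∧ dx_{(b)} ∧ dx_{(c)} with (a < b < c) sorted:
  d(-3*w*z + 2*x*y - y*z) includes (∂/∂z)(-3*w*z + 2*x*y - y*z) dz = (-3*w - y) dz, which multiplied by dx ∧ dy gives (-3*w - y) dx ∧ dy ∧ dz
  d(-3*w*z + 2*x*y - y*z) includes (∂/∂w)(-3*w*z + 2*x*y - y*z) dw = (-3*z) dw, which multiplied by dx ∧ dy gives (-3*z) dx ∧ dy ∧ dw
  d(x*y) includes (∂/∂x)(x*y) dx = (y) dx, which multiplied by dy ∧ dw gives (y) dx ∧ dy ∧ dw
  d(3*w*y) includes (∂/∂y)(3*w*y) dy = (3*w) dy, which multiplied by dz ∧ dw gives (3*w) dy ∧ dz ∧ dw
Collecting like 3-forms: d(omega) = (-3*w - y) dx ∧ dy ∧ dz + (y - 3*z) dx ∧ dy ∧ dw + (3*w) dy ∧ dz ∧ dw.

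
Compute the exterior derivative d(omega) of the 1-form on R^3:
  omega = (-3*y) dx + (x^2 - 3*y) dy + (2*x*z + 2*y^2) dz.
d(omega) = (2*x + 3) dx ∧ dy + (2*z) dx ∧ dz + (4*y) dy ∧ dz

For a 1-form omega = sum_i f_i dx_i, the exterior derivative is
  d(omega) = sum_{i < j} (∂f_j/∂x_i - ∂f_i/∂x_j) dx_i ∧ dx_j.
  coefficient of dx ∧ dy: ∂f_2/∂x - ∂f_1/∂y = ∂(x^2 - 3*y)/∂x - ∂(-3*y)/∂y = 2*x + 3
  coefficient of dx ∧ dz: ∂f_3/∂x - ∂f_1/∂z = ∂(2*x*z + 2*y^2)/∂x - ∂(-3*y)/∂z = 2*z
  coefficient of dy ∧ dz: ∂f_3/∂y - ∂f_2/∂z = ∂(2*x*z + 2*y^2)/∂y - ∂(x^2 - 3*y)/∂z = 4*y
Assembling: d(omega) = (2*x + 3) dx ∧ dy + (2*z) dx ∧ dz + (4*y) dy ∧ dz.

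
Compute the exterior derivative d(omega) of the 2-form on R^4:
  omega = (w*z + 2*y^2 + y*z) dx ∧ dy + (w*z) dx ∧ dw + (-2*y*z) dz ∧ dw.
d(omega) = (w + y) dx ∧ dy ∧ dz + (z) dx ∧ dy ∧ dw + (-w) dx ∧ dz ∧ dw + (-2*z) dy ∧ dz ∧ dw

For a 2-form omega = sum_{i<j} g_{ij} dx_i ∧ dx_j, the exterior derivative is
  d(omega) = sum_{i<j} d(g_{ij}) ∧ dx_i ∧ dx_j = sum_{i<j, k} (∂g_{ij}/∂x_k) dx_k ∧ dx_i ∧ dx_j.
Expand each term, using dx_k ∧ dx_i ∧ dx_j = sgn(permutation) dx_{(a)} ∧ dx_{(b)} ∧ dx_{(c)} with (a < b < c) sorted:
  d(w*z + 2*y^2 + y*z) includes (∂/∂z)(w*z + 2*y^2 + y*z) dz = (w + y) dz, which multiplied by dx ∧ dy gives (w + y) dx ∧ dy ∧ dz
  d(w*z + 2*y^2 + y*z) includes (∂/∂w)(w*z + 2*y^2 + y*z) dw = (z) dw, which multiplied by dx ∧ dy gives (z) dx ∧ dy ∧ dw
  d(w*z) includes (∂/∂z)(w*z) dz = (w) dz, which multiplied by dx ∧ dw gives (-w) dx ∧ dz ∧ dw
  d(-2*y*z) includes (∂/∂y)(-2*y*z) dy = (-2*z) dy, which multiplied by dz ∧ dw gives (-2*z) dy ∧ dz ∧ dw
Collecting like 3-forms: d(omega) = (w + y) dx ∧ dy ∧ dz + (z) dx ∧ dy ∧ dw + (-w) dx ∧ dz ∧ dw + (-2*z) dy ∧ dz ∧ dw.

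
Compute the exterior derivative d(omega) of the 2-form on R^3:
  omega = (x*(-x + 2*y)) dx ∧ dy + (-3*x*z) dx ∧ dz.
d(omega) = 0

For a 2-form omega = sum_{i<j} g_{ij} dx_i ∧ dx_j, the exterior derivative is
  d(omega) = sum_{i<j} d(g_{ij}) ∧ dx_i ∧ dx_j = sum_{i<j, k} (∂g_{ij}/∂x_k) dx_k ∧ dx_i ∧ dx_j.
Expand each term, using dx_k ∧ dx_i ∧ dx_j = sgn(permutation) dx_{(a)} ∧ dx_{(b)} ∧ dx_{(c)} with (a < b < c) sorted:

Collecting like 3-forms: d(omega) = 0.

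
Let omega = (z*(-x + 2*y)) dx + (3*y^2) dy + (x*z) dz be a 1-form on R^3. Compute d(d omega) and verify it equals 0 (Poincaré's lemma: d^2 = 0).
d(d omega) = 0

Step 1: d omega = sum_{i<j} (∂f_j/∂x_i - ∂f_i/∂x_j) dx_i ∧ dx_j:
  coeff of dx ∧ dy: -2*z
  coeff of dx ∧ dz: x - 2*y + z
  coeff of dy ∧ dz: 0
Step 2: Apply d again to each 2-form coefficient. The only possible 3-form in R^3 is dx ∧ dy ∧ dz, with coefficient
  ∂(coeff of dy∧dz)/∂x - ∂(coeff of dx∧dz)/∂y + ∂(coeff of dx∧dy)/∂z
  = ∂/∂x (0) - ∂/∂y (x - 2*y + z) + ∂/∂z (-2*z).
Each of these terms simplifies to sums of mixed partials that cancel in pairs. The result is 0 (by equality of mixed partials for smooth functions — Schwarz / Clairaut).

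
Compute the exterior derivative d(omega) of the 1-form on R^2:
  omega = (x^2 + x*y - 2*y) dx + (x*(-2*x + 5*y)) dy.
d(omega) = (-5*x + 5*y + 2) dx ∧ dy

For a 1-form omega = sum_i f_i dx_i, the exterior derivative is
  d(omega) = sum_{i < j} (∂f_j/∂x_i - ∂f_i/∂x_j) dx_i ∧ dx_j.
  coefficient of dx ∧ dy: ∂f_2/∂x - ∂f_1/∂y = ∂(x*(-2*x + 5*y))/∂x - ∂(x^2 + x*y - 2*y)/∂y = -5*x + 5*y + 2
Assembling: d(omega) = (-5*x + 5*y + 2) dx ∧ dy.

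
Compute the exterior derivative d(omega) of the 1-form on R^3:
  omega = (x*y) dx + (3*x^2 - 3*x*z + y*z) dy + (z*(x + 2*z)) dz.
d(omega) = (5*x - 3*z) dx ∧ dy + (z) dx ∧ dz + (3*x - y) dy ∧ dz

For a 1-form omega = sum_i f_i dx_i, the exterior derivative is
  d(omega) = sum_{i < j} (∂f_j/∂x_i - ∂f_i/∂x_j) dx_i ∧ dx_j.
  coefficient of dx ∧ dy: ∂f_2/∂x - ∂f_1/∂y = ∂(3*x^2 - 3*x*z + y*z)/∂x - ∂(x*y)/∂y = 5*x - 3*z
  coefficient of dx ∧ dz: ∂f_3/∂x - ∂f_1/∂z = ∂(z*(x + 2*z))/∂x - ∂(x*y)/∂z = z
  coefficient of dy ∧ dz: ∂f_3/∂y - ∂f_2/∂z = ∂(z*(x + 2*z))/∂y - ∂(3*x^2 - 3*x*z + y*z)/∂z = 3*x - y
Assembling: d(omega) = (5*x - 3*z) dx ∧ dy + (z) dx ∧ dz + (3*x - y) dy ∧ dz.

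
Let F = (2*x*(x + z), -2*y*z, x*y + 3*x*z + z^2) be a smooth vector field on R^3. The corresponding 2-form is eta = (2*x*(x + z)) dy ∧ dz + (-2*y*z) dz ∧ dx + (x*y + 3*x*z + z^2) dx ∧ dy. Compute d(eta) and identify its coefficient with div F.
d(eta) = (7*x + 2*z) dx ∧ dy ∧ dz; div F = 7*x + 2*z

For a 2-form in R^3 of the form above, applying d gives a 3-form with coefficient ∂P/∂x + ∂Q/∂y + ∂R/∂z:
  ∂P/∂x = 4*x + 2*z
  ∂Q/∂y = -2*z
  ∂R/∂z = 3*x + 2*z
Sum = 7*x + 2*z, which is exactly div F.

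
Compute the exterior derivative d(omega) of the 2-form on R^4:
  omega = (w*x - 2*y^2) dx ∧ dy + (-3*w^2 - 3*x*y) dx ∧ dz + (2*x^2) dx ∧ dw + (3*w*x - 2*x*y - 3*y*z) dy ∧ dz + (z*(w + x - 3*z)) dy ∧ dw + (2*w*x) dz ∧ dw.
d(omega) = (x + z) dx ∧ dy ∧ dw + (3*w + 3*x - 2*y) dx ∧ dy ∧ dz + (-4*w) dx ∧ dz ∧ dw + (-w + 2*x + 6*z) dy ∧ dz ∧ dw

For a 2-form omega = sum_{i<j} g_{ij} dx_i ∧ dx_j, the exterior derivative is
  d(omega) = sum_{i<j} d(g_{ij}) ∧ dx_i ∧ dx_j = sum_{i<j, k} (∂g_{ij}/∂x_k) dx_k ∧ dx_i ∧ dx_j.
Expand each term, using dx_k ∧ dx_i ∧ dx_j = sgn(permutation) dx_{(a)} ∧ dx_{(b)} ∧ dx_{(c)} with (a < b < c) sorted:
  d(w*x - 2*y^2) includes (∂/∂w)(w*x - 2*y^2) dw = (x) dw, which multiplied by dx ∧ dy gives (x) dx ∧ dy ∧ dw
  d(-3*w^2 - 3*x*y) includes (∂/∂y)(-3*w^2 - 3*x*y) dy = (-3*x) dy, which multiplied by dx ∧ dz gives (3*x) dx ∧ dy ∧ dz
  d(-3*w^2 - 3*x*y) includes (∂/∂w)(-3*w^2 - 3*x*y) dw = (-6*w) dw, which multiplied by dx ∧ dz gives (-6*w) dx ∧ dz ∧ dw
  d(3*w*x - 2*x*y - 3*y*z) includes (∂/∂x)(3*w*x - 2*x*y - 3*y*z) dx = (3*w - 2*y) dx, which multiplied by dy ∧ dz gives (3*w - 2*y) dx ∧ dy ∧ dz
  d(3*w*x - 2*x*y - 3*y*z) includes (∂/∂w)(3*w*x - 2*x*y - 3*y*z) dw = (3*x) dw, which multiplied by dy ∧ dz gives (3*x) dy ∧ dz ∧ dw
  d(z*(w + x - 3*z)) includes (∂/∂x)(z*(w + x - 3*z)) dx = (z) dx, which multiplied by dy ∧ dw gives (z) dx ∧ dy ∧ dw
  d(z*(w + x - 3*z)) includes (∂/∂z)(z*(w + x - 3*z)) dz = (w + x - 6*z) dz, which multiplied by dy ∧ dw gives (-w - x + 6*z) dy ∧ dz ∧ dw
  d(2*w*x) includes (∂/∂x)(2*w*x) dx = (2*w) dx, which multiplied by dz ∧ dw gives (2*w) dx ∧ dz ∧ dw
Collecting like 3-forms: d(omega) = (x + z) dx ∧ dy ∧ dw + (3*w + 3*x - 2*y) dx ∧ dy ∧ dz + (-4*w) dx ∧ dz ∧ dw + (-w + 2*x + 6*z) dy ∧ dz ∧ dw.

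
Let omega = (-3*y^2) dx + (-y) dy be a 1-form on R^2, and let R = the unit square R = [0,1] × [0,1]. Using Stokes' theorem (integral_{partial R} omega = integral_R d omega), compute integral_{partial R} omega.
integral_(partial R) omega = 3

Stokes: integral_partial_R omega = integral_R d omega with d omega = (∂Q/∂x - ∂P/∂y) dx ∧ dy.
  ∂Q/∂x = 0
  ∂P/∂y = -6*y
  integrand = ∂Q/∂x - ∂P/∂y = 6*y.
Integrating over R: integral_0^1 integral_0^1 (6*y) dx dy = 3.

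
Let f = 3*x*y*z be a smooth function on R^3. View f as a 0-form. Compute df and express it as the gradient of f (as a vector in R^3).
df = (3*y*z) dx + (3*x*z) dy + (3*x*y) dz; grad f = (3*y*z, 3*x*z, 3*x*y)

For a 0-form f, d f = (∂f/∂x) dx + (∂f/∂y) dy + (∂f/∂z) dz. The components of the vector representation are exactly the entries of grad f in Cartesian coordinates:
  ∂f/∂x = 3*y*z
  ∂f/∂y = 3*x*z
  ∂f/∂z = 3*x*y.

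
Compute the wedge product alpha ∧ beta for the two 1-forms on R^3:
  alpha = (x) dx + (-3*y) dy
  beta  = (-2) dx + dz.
alpha ∧ beta = (x) dx ∧ dz + (-6*y) dx ∧ dy + (-3*y) dy ∧ dz

Distribute the wedge, using dx_i ∧ dx_j = -dx_j ∧ dx_i and dx_i ∧ dx_i = 0. For each pair (i, j) with i < j, the coefficient of dx_i ∧ dx_j in alpha ∧ beta is (alpha_i * beta_j - alpha_j * beta_i). Collecting: alpha ∧ beta = (x) dx ∧ dz + (-6*y) dx ∧ dy + (-3*y) dy ∧ dz.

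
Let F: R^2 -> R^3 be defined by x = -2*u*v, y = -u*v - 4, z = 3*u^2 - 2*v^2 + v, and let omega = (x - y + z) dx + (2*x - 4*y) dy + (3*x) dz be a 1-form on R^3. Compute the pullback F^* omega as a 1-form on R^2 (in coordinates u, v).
F^* omega = (2*v*(-21*u^2 + u*v + 2*v^2 - v - 12)) du + (2*u*(-3*u^2 + u*v + 14*v^2 - 4*v - 12)) dv

Using F^*(f dg) = (f ∘ F) d(g ∘ F), substitute each coordinate x_i by F_i(u, v) in f_i, and replace dx_i by d F_i = (∂F_i/∂u) du + (∂F_i/∂v) dv.
  For the x component: f_1(F) = 3*u^2 - u*v - 2*v^2 + v + 4; d F_1 = (-2*v) du + (-2*u) dv
  For the y component: f_2(F) = 16; d F_2 = (-v) du + (-u) dv
  For the z component: f_3(F) = -6*u*v; d F_3 = (6*u) du + (1 - 4*v) dv
Combining and collecting du, dv coefficients:
  coeff of du: 2*v*(-21*u^2 + u*v + 2*v^2 - v - 12)
  coeff of dv: 2*u*(-3*u^2 + u*v + 14*v^2 - 4*v - 12)
F^* omega = (2*v*(-21*u^2 + u*v + 2*v^2 - v - 12)) du + (2*u*(-3*u^2 + u*v + 14*v^2 - 4*v - 12)) dv.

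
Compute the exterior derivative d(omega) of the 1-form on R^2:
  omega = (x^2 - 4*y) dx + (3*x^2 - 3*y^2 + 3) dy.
d(omega) = (6*x + 4) dx ∧ dy

For a 1-form omega = sum_i f_i dx_i, the exterior derivative is
  d(omega) = sum_{i < j} (∂f_j/∂x_i - ∂f_i/∂x_j) dx_i ∧ dx_j.
  coefficient of dx ∧ dy: ∂f_2/∂x - ∂f_1/∂y = ∂(3*x^2 - 3*y^2 + 3)/∂x - ∂(x^2 - 4*y)/∂y = 6*x + 4
Assembling: d(omega) = (6*x + 4) dx ∧ dy.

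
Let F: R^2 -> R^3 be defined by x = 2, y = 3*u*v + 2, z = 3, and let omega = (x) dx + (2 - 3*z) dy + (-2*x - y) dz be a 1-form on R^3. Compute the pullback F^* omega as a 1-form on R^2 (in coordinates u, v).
F^* omega = (-21*v) du + (-21*u) dv

Using F^*(f dg) = (f ∘ F) d(g ∘ F), substitute each coordinate x_i by F_i(u, v) in f_i, and replace dx_i by d F_i = (∂F_i/∂u) du + (∂F_i/∂v) dv.
  For the x component: f_1(F) = 2; d F_1 = (0) du + (0) dv
  For the y component: f_2(F) = -7; d F_2 = (3*v) du + (3*u) dv
  For the z component: f_3(F) = -3*u*v - 6; d F_3 = (0) du + (0) dv
Combining and collecting du, dv coefficients:
  coeff of du: -21*v
  coeff of dv: -21*u
F^* omega = (-21*v) du + (-21*u) dv.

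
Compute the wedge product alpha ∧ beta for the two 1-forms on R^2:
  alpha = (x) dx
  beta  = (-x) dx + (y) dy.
alpha ∧ beta = (x*y) dx ∧ dy

Distribute the wedge, using dx_i ∧ dx_j = -dx_j ∧ dx_i and dx_i ∧ dx_i = 0. For each pair (i, j) with i < j, the coefficient of dx_i ∧ dx_j in alpha ∧ beta is (alpha_i * beta_j - alpha_j * beta_i). Collecting: alpha ∧ beta = (x*y) dx ∧ dy.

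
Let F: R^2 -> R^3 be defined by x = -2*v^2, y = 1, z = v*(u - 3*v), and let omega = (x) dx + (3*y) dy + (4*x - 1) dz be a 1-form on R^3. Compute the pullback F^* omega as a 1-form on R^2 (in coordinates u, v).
F^* omega = (-8*v^3 - v) du + (-8*u*v^2 - u + 56*v^3 + 6*v) dv

Using F^*(f dg) = (f ∘ F) d(g ∘ F), substitute each coordinate x_i by F_i(u, v) in f_i, and replace dx_i by d F_i = (∂F_i/∂u) du + (∂F_i/∂v) dv.
  For the x component: f_1(F) = -2*v^2; d F_1 = (0) du + (-4*v) dv
  For the y component: f_2(F) = 3; d F_2 = (0) du + (0) dv
  For the z component: f_3(F) = -8*v^2 - 1; d F_3 = (v) du + (u - 6*v) dv
Combining and collecting du, dv coefficients:
  coeff of du: -8*v^3 - v
  coeff of dv: -8*u*v^2 - u + 56*v^3 + 6*v
F^* omega = (-8*v^3 - v) du + (-8*u*v^2 - u + 56*v^3 + 6*v) dv.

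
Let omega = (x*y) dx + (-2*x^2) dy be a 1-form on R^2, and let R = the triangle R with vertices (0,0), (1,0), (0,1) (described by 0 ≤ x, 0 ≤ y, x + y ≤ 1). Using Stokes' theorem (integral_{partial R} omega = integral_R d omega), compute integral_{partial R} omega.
integral_(partial R) omega = -5/6

Stokes: integral_partial_R omega = integral_R d omega with d omega = (∂Q/∂x - ∂P/∂y) dx ∧ dy.
  ∂Q/∂x = -4*x
  ∂P/∂y = x
  integrand = ∂Q/∂x - ∂P/∂y = -5*x.
Integrating over R: integral_0^1 integral_0^{1-x} (-5*x) dy dx = -5/6.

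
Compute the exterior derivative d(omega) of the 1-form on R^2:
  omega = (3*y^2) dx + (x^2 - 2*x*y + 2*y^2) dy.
d(omega) = (2*x - 8*y) dx ∧ dy

For a 1-form omega = sum_i f_i dx_i, the exterior derivative is
  d(omega) = sum_{i < j} (∂f_j/∂x_i - ∂f_i/∂x_j) dx_i ∧ dx_j.
  coefficient of dx ∧ dy: ∂f_2/∂x - ∂f_1/∂y = ∂(x^2 - 2*x*y + 2*y^2)/∂x - ∂(3*y^2)/∂y = 2*x - 8*y
Assembling: d(omega) = (2*x - 8*y) dx ∧ dy.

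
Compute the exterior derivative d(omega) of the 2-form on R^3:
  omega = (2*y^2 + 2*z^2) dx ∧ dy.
d(omega) = (4*z) dx ∧ dy ∧ dz

For a 2-form omega = sum_{i<j} g_{ij} dx_i ∧ dx_j, the exterior derivative is
  d(omega) = sum_{i<j} d(g_{ij}) ∧ dx_i ∧ dx_j = sum_{i<j, k} (∂g_{ij}/∂x_k) dx_k ∧ dx_i ∧ dx_j.
Expand each term, using dx_k ∧ dx_i ∧ dx_j = sgn(permutation) dx_{(a)} ∧ dx_{(b)} ∧ dx_{(c)} with (a < b < c) sorted:
  d(2*y^2 + 2*z^2) includes (∂/∂z)(2*y^2 + 2*z^2) dz = (4*z) dz, which multiplied by dx ∧ dy gives (4*z) dx ∧ dy ∧ dz
Collecting like 3-forms: d(omega) = (4*z) dx ∧ dy ∧ dz.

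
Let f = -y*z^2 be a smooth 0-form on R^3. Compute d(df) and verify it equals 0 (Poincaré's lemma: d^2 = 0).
d(df) = 0

Step 1: df = sum_i (∂f/∂x_i) dx_i = (0) dx + (-z^2) dy + (-2*y*z) dz.
Step 2: Apply d again. Using the 1-form formula, the coefficient of dx ∧ dy in d(df) is ∂^2 f/∂x ∂y - ∂^2 f/∂y ∂x = (0) - (0) = 0 (equality of mixed partials for smooth f).
Similarly for dx ∧ dz and dy ∧ dz — all coefficients vanish. So d(df) = 0.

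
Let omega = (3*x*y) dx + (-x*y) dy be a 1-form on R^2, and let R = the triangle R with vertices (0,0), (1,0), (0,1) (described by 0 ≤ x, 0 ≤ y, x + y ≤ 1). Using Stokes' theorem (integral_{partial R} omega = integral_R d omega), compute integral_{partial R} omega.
integral_(partial R) omega = -2/3

Stokes: integral_partial_R omega = integral_R d omega with d omega = (∂Q/∂x - ∂P/∂y) dx ∧ dy.
  ∂Q/∂x = -y
  ∂P/∂y = 3*x
  integrand = ∂Q/∂x - ∂P/∂y = -3*x - y.
Integrating over R: integral_0^1 integral_0^{1-x} (-3*x - y) dy dx = -2/3.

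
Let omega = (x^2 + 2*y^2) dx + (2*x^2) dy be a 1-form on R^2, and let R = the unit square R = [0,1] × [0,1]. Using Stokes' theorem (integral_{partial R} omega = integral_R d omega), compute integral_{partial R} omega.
integral_(partial R) omega = 0

Stokes: integral_partial_R omega = integral_R d omega with d omega = (∂Q/∂x - ∂P/∂y) dx ∧ dy.
  ∂Q/∂x = 4*x
  ∂P/∂y = 4*y
  integrand = ∂Q/∂x - ∂P/∂y = 4*x - 4*y.
Integrating over R: integral_0^1 integral_0^1 (4*x - 4*y) dx dy = 0.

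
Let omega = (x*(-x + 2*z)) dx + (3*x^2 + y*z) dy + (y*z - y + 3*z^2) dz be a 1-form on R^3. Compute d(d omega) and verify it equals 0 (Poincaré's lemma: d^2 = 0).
d(d omega) = 0

Step 1: d omega = sum_{i<j} (∂f_j/∂x_i - ∂f_i/∂x_j) dx_i ∧ dx_j:
  coeff of dx ∧ dy: 6*x
  coeff of dx ∧ dz: -2*x
  coeff of dy ∧ dz: -y + z - 1
Step 2: Apply d again to each 2-form coefficient. The only possible 3-form in R^3 is dx ∧ dy ∧ dz, with coefficient
  ∂(coeff of dy∧dz)/∂x - ∂(coeff of dx∧dz)/∂y + ∂(coeff of dx∧dy)/∂z
  = ∂/∂x (-y + z - 1) - ∂/∂y (-2*x) + ∂/∂z (6*x).
Each of these terms simplifies to sums of mixed partials that cancel in pairs. The result is 0 (by equality of mixed partials for smooth functions — Schwarz / Clairaut).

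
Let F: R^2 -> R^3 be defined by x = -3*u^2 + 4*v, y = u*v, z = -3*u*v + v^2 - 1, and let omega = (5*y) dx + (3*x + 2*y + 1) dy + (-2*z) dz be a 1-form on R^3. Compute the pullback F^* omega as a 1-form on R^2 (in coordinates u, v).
F^* omega = (v*(-39*u^2 - 16*u*v + 6*v^2 + 12*v - 5)) du + (-9*u^3 - 16*u^2*v + 18*u*v^2 + 32*u*v - 5*u - 4*v^3 + 4*v) dv

Using F^*(f dg) = (f ∘ F) d(g ∘ F), substitute each coordinate x_i by F_i(u, v) in f_i, and replace dx_i by d F_i = (∂F_i/∂u) du + (∂F_i/∂v) dv.
  For the x component: f_1(F) = 5*u*v; d F_1 = (-6*u) du + (4) dv
  For the y component: f_2(F) = -9*u^2 + 2*u*v + 12*v + 1; d F_2 = (v) du + (u) dv
  For the z component: f_3(F) = 6*u*v - 2*v^2 + 2; d F_3 = (-3*v) du + (-3*u + 2*v) dv
Combining and collecting du, dv coefficients:
  coeff of du: v*(-39*u^2 - 16*u*v + 6*v^2 + 12*v - 5)
  coeff of dv: -9*u^3 - 16*u^2*v + 18*u*v^2 + 32*u*v - 5*u - 4*v^3 + 4*v
F^* omega = (v*(-39*u^2 - 16*u*v + 6*v^2 + 12*v - 5)) du + (-9*u^3 - 16*u^2*v + 18*u*v^2 + 32*u*v - 5*u - 4*v^3 + 4*v) dv.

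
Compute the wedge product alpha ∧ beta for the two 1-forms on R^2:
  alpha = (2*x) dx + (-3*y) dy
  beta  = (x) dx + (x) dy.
alpha ∧ beta = (x*(2*x + 3*y)) dx ∧ dy

Distribute the wedge, using dx_i ∧ dx_j = -dx_j ∧ dx_i and dx_i ∧ dx_i = 0. For each pair (i, j) with i < j, the coefficient of dx_i ∧ dx_j in alpha ∧ beta is (alpha_i * beta_j - alpha_j * beta_i). Collecting: alpha ∧ beta = (x*(2*x + 3*y)) dx ∧ dy.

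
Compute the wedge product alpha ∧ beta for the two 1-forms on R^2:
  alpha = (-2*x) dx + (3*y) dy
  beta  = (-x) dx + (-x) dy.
alpha ∧ beta = (x*(2*x + 3*y)) dx ∧ dy

Distribute the wedge, using dx_i ∧ dx_j = -dx_j ∧ dx_i and dx_i ∧ dx_i = 0. For each pair (i, j) with i < j, the coefficient of dx_i ∧ dx_j in alpha ∧ beta is (alpha_i * beta_j - alpha_j * beta_i). Collecting: alpha ∧ beta = (x*(2*x + 3*y)) dx ∧ dy.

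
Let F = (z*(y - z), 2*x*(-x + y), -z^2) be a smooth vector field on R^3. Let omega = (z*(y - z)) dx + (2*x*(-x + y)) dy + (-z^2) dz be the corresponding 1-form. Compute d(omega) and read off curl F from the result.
d(omega) = (0) dy ∧ dz + (y - 2*z) dz ∧ dx + (-4*x + 2*y - z) dx ∧ dy; curl F = (0, y - 2*z, -4*x + 2*y - z)

d omega = sum_{i<j} (∂f_j/∂x_i - ∂f_i/∂x_j) dx_i ∧ dx_j. Under the identification (dy ∧ dz, dz ∧ dx, dx ∧ dy) ↔ (e_x, e_y, e_z), the coefficients are exactly the components of curl F. Compute:
  ∂R/∂y - ∂Q/∂z = (0) - (0) = 0
  ∂P/∂z - ∂R/∂x = (y - 2*z) - (0) = y - 2*z
  ∂Q/∂x - ∂P/∂y = (-4*x + 2*y) - (z) = -4*x + 2*y - z.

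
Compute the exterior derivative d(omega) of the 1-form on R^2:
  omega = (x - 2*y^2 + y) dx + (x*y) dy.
d(omega) = (5*y - 1) dx ∧ dy

For a 1-form omega = sum_i f_i dx_i, the exterior derivative is
  d(omega) = sum_{i < j} (∂f_j/∂x_i - ∂f_i/∂x_j) dx_i ∧ dx_j.
  coefficient of dx ∧ dy: ∂f_2/∂x - ∂f_1/∂y = ∂(x*y)/∂x - ∂(x - 2*y^2 + y)/∂y = 5*y - 1
Assembling: d(omega) = (5*y - 1) dx ∧ dy.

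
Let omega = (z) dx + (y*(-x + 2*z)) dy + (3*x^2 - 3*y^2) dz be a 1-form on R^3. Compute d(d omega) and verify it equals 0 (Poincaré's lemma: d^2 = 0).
d(d omega) = 0

Step 1: d omega = sum_{i<j} (∂f_j/∂x_i - ∂f_i/∂x_j) dx_i ∧ dx_j:
  coeff of dx ∧ dy: -y
  coeff of dx ∧ dz: 6*x - 1
  coeff of dy ∧ dz: -8*y
Step 2: Apply d again to each 2-form coefficient. The only possible 3-form in R^3 is dx ∧ dy ∧ dz, with coefficient
  ∂(coeff of dy∧dz)/∂x - ∂(coeff of dx∧dz)/∂y + ∂(coeff of dx∧dy)/∂z
  = ∂/∂x (-8*y) - ∂/∂y (6*x - 1) + ∂/∂z (-y).
Each of these terms simplifies to sums of mixed partials that cancel in pairs. The result is 0 (by equality of mixed partials for smooth functions — Schwarz / Clairaut).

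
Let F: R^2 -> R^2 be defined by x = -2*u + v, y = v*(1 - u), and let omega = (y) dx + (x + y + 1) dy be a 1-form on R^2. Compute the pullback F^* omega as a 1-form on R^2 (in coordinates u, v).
F^* omega = (v*(u*v + 4*u - 2*v - 3)) du + (u^2*v + 2*u^2 - 4*u*v - 3*u + 3*v + 1) dv

Using F^*(f dg) = (f ∘ F) d(g ∘ F), substitute each coordinate x_i by F_i(u, v) in f_i, and replace dx_i by d F_i = (∂F_i/∂u) du + (∂F_i/∂v) dv.
  For the x component: f_1(F) = v*(1 - u); d F_1 = (-2) du + (1) dv
  For the y component: f_2(F) = -u*v - 2*u + 2*v + 1; d F_2 = (-v) du + (1 - u) dv
Combining and collecting du, dv coefficients:
  coeff of du: v*(u*v + 4*u - 2*v - 3)
  coeff of dv: u^2*v + 2*u^2 - 4*u*v - 3*u + 3*v + 1
F^* omega = (v*(u*v + 4*u - 2*v - 3)) du + (u^2*v + 2*u^2 - 4*u*v - 3*u + 3*v + 1) dv.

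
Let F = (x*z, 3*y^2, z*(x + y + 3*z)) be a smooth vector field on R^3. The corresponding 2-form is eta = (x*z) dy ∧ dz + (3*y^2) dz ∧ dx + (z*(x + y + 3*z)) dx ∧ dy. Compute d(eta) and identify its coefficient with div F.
d(eta) = (x + 7*y + 7*z) dx ∧ dy ∧ dz; div F = x + 7*y + 7*z

For a 2-form in R^3 of the form above, applying d gives a 3-form with coefficient ∂P/∂x + ∂Q/∂y + ∂R/∂z:
  ∂P/∂x = z
  ∂Q/∂y = 6*y
  ∂R/∂z = x + y + 6*z
Sum = x + 7*y + 7*z, which is exactly div F.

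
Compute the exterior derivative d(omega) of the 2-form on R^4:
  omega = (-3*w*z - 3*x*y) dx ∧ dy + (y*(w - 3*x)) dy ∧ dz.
d(omega) = (-3*w - 3*y) dx ∧ dy ∧ dz + (-3*z) dx ∧ dy ∧ dw + (y) dy ∧ dz ∧ dw

For a 2-form omega = sum_{i<j} g_{ij} dx_i ∧ dx_j, the exterior derivative is
  d(omega) = sum_{i<j} d(g_{ij}) ∧ dx_i ∧ dx_j = sum_{i<j, k} (∂g_{ij}/∂x_k) dx_k ∧ dx_i ∧ dx_j.
Expand each term, using dx_k ∧ dx_i ∧ dx_j = sgn(permutation) dx_{(a)} ∧ dx_{(b)} ∧ dx_{(c)} with (a < b < c) sorted:
  d(-3*w*z - 3*x*y) includes (∂/∂z)(-3*w*z - 3*x*y) dz = (-3*w) dz, which multiplied by dx ∧ dy gives (-3*w) dx ∧ dy ∧ dz
  d(-3*w*z - 3*x*y) includes (∂/∂w)(-3*w*z - 3*x*y) dw = (-3*z) dw, which multiplied by dx ∧ dy gives (-3*z) dx ∧ dy ∧ dw
  d(y*(w - 3*x)) includes (∂/∂x)(y*(w - 3*x)) dx = (-3*y) dx, which multiplied by dy ∧ dz gives (-3*y) dx ∧ dy ∧ dz
  d(y*(w - 3*x)) includes (∂/∂w)(y*(w - 3*x)) dw = (y) dw, which multiplied by dy ∧ dz gives (y) dy ∧ dz ∧ dw
Collecting like 3-forms: d(omega) = (-3*w - 3*y) dx ∧ dy ∧ dz + (-3*z) dx ∧ dy ∧ dw + (y) dy ∧ dz ∧ dw.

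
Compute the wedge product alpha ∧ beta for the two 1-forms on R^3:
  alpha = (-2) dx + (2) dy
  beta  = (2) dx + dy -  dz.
alpha ∧ beta = (-6) dx ∧ dy + (2) dx ∧ dz + (-2) dy ∧ dz

Distribute the wedge, using dx_i ∧ dx_j = -dx_j ∧ dx_i and dx_i ∧ dx_i = 0. For each pair (i, j) with i < j, the coefficient of dx_i ∧ dx_j in alpha ∧ beta is (alpha_i * beta_j - alpha_j * beta_i). Collecting: alpha ∧ beta = (-6) dx ∧ dy + (2) dx ∧ dz + (-2) dy ∧ dz.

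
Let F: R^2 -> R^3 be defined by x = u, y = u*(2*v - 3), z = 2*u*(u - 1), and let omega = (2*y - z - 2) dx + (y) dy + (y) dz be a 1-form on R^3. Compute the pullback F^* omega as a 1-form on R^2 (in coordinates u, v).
F^* omega = (8*u^2*v - 14*u^2 + 4*u*v^2 - 12*u*v + 11*u - 2) du + (u^2*(4*v - 6)) dv

Using F^*(f dg) = (f ∘ F) d(g ∘ F), substitute each coordinate x_i by F_i(u, v) in f_i, and replace dx_i by d F_i = (∂F_i/∂u) du + (∂F_i/∂v) dv.
  For the x component: f_1(F) = -2*u^2 + 4*u*v - 4*u - 2; d F_1 = (1) du + (0) dv
  For the y component: f_2(F) = u*(2*v - 3); d F_2 = (2*v - 3) du + (2*u) dv
  For the z component: f_3(F) = u*(2*v - 3); d F_3 = (4*u - 2) du + (0) dv
Combining and collecting du, dv coefficients:
  coeff of du: 8*u^2*v - 14*u^2 + 4*u*v^2 - 12*u*v + 11*u - 2
  coeff of dv: u^2*(4*v - 6)
F^* omega = (8*u^2*v - 14*u^2 + 4*u*v^2 - 12*u*v + 11*u - 2) du + (u^2*(4*v - 6)) dv.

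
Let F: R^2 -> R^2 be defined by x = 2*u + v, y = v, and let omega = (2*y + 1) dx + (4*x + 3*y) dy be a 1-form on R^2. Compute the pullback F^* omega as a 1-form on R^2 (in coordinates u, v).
F^* omega = (4*v + 2) du + (8*u + 9*v + 1) dv

Using F^*(f dg) = (f ∘ F) d(g ∘ F), substitute each coordinate x_i by F_i(u, v) in f_i, and replace dx_i by d F_i = (∂F_i/∂u) du + (∂F_i/∂v) dv.
  For the x component: f_1(F) = 2*v + 1; d F_1 = (2) du + (1) dv
  For the y component: f_2(F) = 8*u + 7*v; d F_2 = (0) du + (1) dv
Combining and collecting du, dv coefficients:
  coeff of du: 4*v + 2
  coeff of dv: 8*u + 9*v + 1
F^* omega = (4*v + 2) du + (8*u + 9*v + 1) dv.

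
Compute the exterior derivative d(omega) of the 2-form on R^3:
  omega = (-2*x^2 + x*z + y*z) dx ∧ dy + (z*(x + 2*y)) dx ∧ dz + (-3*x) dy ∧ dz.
d(omega) = (x + y - 2*z - 3) dx ∧ dy ∧ dz

For a 2-form omega = sum_{i<j} g_{ij} dx_i ∧ dx_j, the exterior derivative is
  d(omega) = sum_{i<j} d(g_{ij}) ∧ dx_i ∧ dx_j = sum_{i<j, k} (∂g_{ij}/∂x_k) dx_k ∧ dx_i ∧ dx_j.
Expand each term, using dx_k ∧ dx_i ∧ dx_j = sgn(permutation) dx_{(a)} ∧ dx_{(b)} ∧ dx_{(c)} with (a < b < c) sorted:
  d(-2*x^2 + x*z + y*z) includes (∂/∂z)(-2*x^2 + x*z + y*z) dz = (x + y) dz, which multiplied by dx ∧ dy gives (x + y) dx ∧ dy ∧ dz
  d(z*(x + 2*y)) includes (∂/∂y)(z*(x + 2*y)) dy = (2*z) dy, which multiplied by dx ∧ dz gives (-2*z) dx ∧ dy ∧ dz
  d(-3*x) includes (∂/∂x)(-3*x) dx = (-3) dx, which multiplied by dy ∧ dz gives (-3) dx ∧ dy ∧ dz
Collecting like 3-forms: d(omega) = (x + y - 2*z - 3) dx ∧ dy ∧ dz.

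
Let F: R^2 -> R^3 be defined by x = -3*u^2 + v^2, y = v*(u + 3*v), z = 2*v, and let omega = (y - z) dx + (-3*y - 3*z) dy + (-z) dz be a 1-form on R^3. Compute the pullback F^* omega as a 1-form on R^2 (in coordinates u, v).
F^* omega = (3*v*(-2*u^2 - 7*u*v + 4*u - 3*v^2 - 2*v)) du + (v*(-3*u^2 - 25*u*v - 6*u - 48*v^2 - 40*v - 4)) dv

Using F^*(f dg) = (f ∘ F) d(g ∘ F), substitute each coordinate x_i by F_i(u, v) in f_i, and replace dx_i by d F_i = (∂F_i/∂u) du + (∂F_i/∂v) dv.
  For the x component: f_1(F) = v*(u + 3*v - 2); d F_1 = (-6*u) du + (2*v) dv
  For the y component: f_2(F) = 3*v*(-u - 3*v - 2); d F_2 = (v) du + (u + 6*v) dv
  For the z component: f_3(F) = -2*v; d F_3 = (0) du + (2) dv
Combining and collecting du, dv coefficients:
  coeff of du: 3*v*(-2*u^2 - 7*u*v + 4*u - 3*v^2 - 2*v)
  coeff of dv: v*(-3*u^2 - 25*u*v - 6*u - 48*v^2 - 40*v - 4)
F^* omega = (3*v*(-2*u^2 - 7*u*v + 4*u - 3*v^2 - 2*v)) du + (v*(-3*u^2 - 25*u*v - 6*u - 48*v^2 - 40*v - 4)) dv.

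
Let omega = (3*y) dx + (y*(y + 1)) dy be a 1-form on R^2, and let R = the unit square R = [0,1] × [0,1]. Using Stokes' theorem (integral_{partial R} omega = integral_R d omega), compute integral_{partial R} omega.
integral_(partial R) omega = -3

Stokes: integral_partial_R omega = integral_R d omega with d omega = (∂Q/∂x - ∂P/∂y) dx ∧ dy.
  ∂Q/∂x = 0
  ∂P/∂y = 3
  integrand = ∂Q/∂x - ∂P/∂y = -3.
Integrating over R: integral_0^1 integral_0^1 (-3) dx dy = -3.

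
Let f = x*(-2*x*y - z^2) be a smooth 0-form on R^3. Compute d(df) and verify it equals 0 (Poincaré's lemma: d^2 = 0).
d(df) = 0

Step 1: df = sum_i (∂f/∂x_i) dx_i = (-4*x*y - z^2) dx + (-2*x^2) dy + (-2*x*z) dz.
Step 2: Apply d again. Using the 1-form formula, the coefficient of dx ∧ dy in d(df) is ∂^2 f/∂x ∂y - ∂^2 f/∂y ∂x = (-4*x) - (-4*x) = 0 (equality of mixed partials for smooth f).
Similarly for dx ∧ dz and dy ∧ dz — all coefficients vanish. So d(df) = 0.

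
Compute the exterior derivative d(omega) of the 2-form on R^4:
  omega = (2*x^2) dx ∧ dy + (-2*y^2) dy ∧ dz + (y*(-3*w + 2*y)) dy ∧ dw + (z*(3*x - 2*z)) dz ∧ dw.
d(omega) = (3*z) dx ∧ dz ∧ dw

For a 2-form omega = sum_{i<j} g_{ij} dx_i ∧ dx_j, the exterior derivative is
  d(omega) = sum_{i<j} d(g_{ij}) ∧ dx_i ∧ dx_j = sum_{i<j, k} (∂g_{ij}/∂x_k) dx_k ∧ dx_i ∧ dx_j.
Expand each term, using dx_k ∧ dx_i ∧ dx_j = sgn(permutation) dx_{(a)} ∧ dx_{(b)} ∧ dx_{(c)} with (a < b < c) sorted:
  d(z*(3*x - 2*z)) includes (∂/∂x)(z*(3*x - 2*z)) dx = (3*z) dx, which multiplied by dz ∧ dw gives (3*z) dx ∧ dz ∧ dw
Collecting like 3-forms: d(omega) = (3*z) dx ∧ dz ∧ dw.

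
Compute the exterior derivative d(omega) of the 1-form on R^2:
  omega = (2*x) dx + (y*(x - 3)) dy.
d(omega) = (y) dx ∧ dy

For a 1-form omega = sum_i f_i dx_i, the exterior derivative is
  d(omega) = sum_{i < j} (∂f_j/∂x_i - ∂f_i/∂x_j) dx_i ∧ dx_j.
  coefficient of dx ∧ dy: ∂f_2/∂x - ∂f_1/∂y = ∂(y*(x - 3))/∂x - ∂(2*x)/∂y = y
Assembling: d(omega) = (y) dx ∧ dy.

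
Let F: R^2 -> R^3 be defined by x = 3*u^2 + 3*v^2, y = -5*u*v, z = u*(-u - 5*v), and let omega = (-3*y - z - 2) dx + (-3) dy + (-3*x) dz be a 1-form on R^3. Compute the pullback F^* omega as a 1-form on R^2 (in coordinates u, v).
F^* omega = (24*u^3 + 165*u^2*v + 18*u*v^2 - 12*u + 45*v^3 + 15*v) du + (45*u^3 + 6*u^2*v + 165*u*v^2 + 15*u - 12*v) dv

Using F^*(f dg) = (f ∘ F) d(g ∘ F), substitute each coordinate x_i by F_i(u, v) in f_i, and replace dx_i by d F_i = (∂F_i/∂u) du + (∂F_i/∂v) dv.
  For the x component: f_1(F) = u^2 + 20*u*v - 2; d F_1 = (6*u) du + (6*v) dv
  For the y component: f_2(F) = -3; d F_2 = (-5*v) du + (-5*u) dv
  For the z component: f_3(F) = -9*u^2 - 9*v^2; d F_3 = (-2*u - 5*v) du + (-5*u) dv
Combining and collecting du, dv coefficients:
  coeff of du: 24*u^3 + 165*u^2*v + 18*u*v^2 - 12*u + 45*v^3 + 15*v
  coeff of dv: 45*u^3 + 6*u^2*v + 165*u*v^2 + 15*u - 12*v
F^* omega = (24*u^3 + 165*u^2*v + 18*u*v^2 - 12*u + 45*v^3 + 15*v) du + (45*u^3 + 6*u^2*v + 165*u*v^2 + 15*u - 12*v) dv.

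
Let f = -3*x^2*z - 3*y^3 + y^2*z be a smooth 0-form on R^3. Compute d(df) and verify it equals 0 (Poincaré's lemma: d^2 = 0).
d(df) = 0

Step 1: df = sum_i (∂f/∂x_i) dx_i = (-6*x*z) dx + (y*(-9*y + 2*z)) dy + (-3*x^2 + y^2) dz.
Step 2: Apply d again. Using the 1-form formula, the coefficient of dx ∧ dy in d(df) is ∂^2 f/∂x ∂y - ∂^2 f/∂y ∂x = (0) - (0) = 0 (equality of mixed partials for smooth f).
Similarly for dx ∧ dz and dy ∧ dz — all coefficients vanish. So d(df) = 0.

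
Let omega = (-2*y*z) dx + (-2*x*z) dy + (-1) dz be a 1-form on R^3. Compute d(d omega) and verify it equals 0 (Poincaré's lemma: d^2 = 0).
d(d omega) = 0

Step 1: d omega = sum_{i<j} (∂f_j/∂x_i - ∂f_i/∂x_j) dx_i ∧ dx_j:
  coeff of dx ∧ dy: 0
  coeff of dx ∧ dz: 2*y
  coeff of dy ∧ dz: 2*x
Step 2: Apply d again to each 2-form coefficient. The only possible 3-form in R^3 is dx ∧ dy ∧ dz, with coefficient
  ∂(coeff of dy∧dz)/∂x - ∂(coeff of dx∧dz)/∂y + ∂(coeff of dx∧dy)/∂z
  = ∂/∂x (2*x) - ∂/∂y (2*y) + ∂/∂z (0).
Each of these terms simplifies to sums of mixed partials that cancel in pairs. The result is 0 (by equality of mixed partials for smooth functions — Schwarz / Clairaut).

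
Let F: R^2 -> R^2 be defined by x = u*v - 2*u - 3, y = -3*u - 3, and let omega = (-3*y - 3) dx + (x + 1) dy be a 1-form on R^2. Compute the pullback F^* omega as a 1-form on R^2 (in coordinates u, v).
F^* omega = (6*u*v - 12*u + 6*v - 6) du + (3*u*(3*u + 2)) dv

Using F^*(f dg) = (f ∘ F) d(g ∘ F), substitute each coordinate x_i by F_i(u, v) in f_i, and replace dx_i by d F_i = (∂F_i/∂u) du + (∂F_i/∂v) dv.
  For the x component: f_1(F) = 9*u + 6; d F_1 = (v - 2) du + (u) dv
  For the y component: f_2(F) = u*v - 2*u - 2; d F_2 = (-3) du + (0) dv
Combining and collecting du, dv coefficients:
  coeff of du: 6*u*v - 12*u + 6*v - 6
  coeff of dv: 3*u*(3*u + 2)
F^* omega = (6*u*v - 12*u + 6*v - 6) du + (3*u*(3*u + 2)) dv.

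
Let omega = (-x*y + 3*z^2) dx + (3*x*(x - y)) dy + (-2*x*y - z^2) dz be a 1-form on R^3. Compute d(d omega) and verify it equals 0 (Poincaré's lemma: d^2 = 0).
d(d omega) = 0

Step 1: d omega = sum_{i<j} (∂f_j/∂x_i - ∂f_i/∂x_j) dx_i ∧ dx_j:
  coeff of dx ∧ dy: 7*x - 3*y
  coeff of dx ∧ dz: -2*y - 6*z
  coeff of dy ∧ dz: -2*x
Step 2: Apply d again to each 2-form coefficient. The only possible 3-form in R^3 is dx ∧ dy ∧ dz, with coefficient
  ∂(coeff of dy∧dz)/∂x - ∂(coeff of dx∧dz)/∂y + ∂(coeff of dx∧dy)/∂z
  = ∂/∂x (-2*x) - ∂/∂y (-2*y - 6*z) + ∂/∂z (7*x - 3*y).
Each of these terms simplifies to sums of mixed partials that cancel in pairs. The result is 0 (by equality of mixed partials for smooth functions — Schwarz / Clairaut).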